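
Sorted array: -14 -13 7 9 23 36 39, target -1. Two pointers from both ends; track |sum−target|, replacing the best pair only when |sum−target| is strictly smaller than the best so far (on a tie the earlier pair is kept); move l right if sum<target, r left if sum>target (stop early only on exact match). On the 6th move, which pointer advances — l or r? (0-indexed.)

[0,6] -14+39=25 d=26 * → r--
[0,5] -14+36=22 d=23 * → r--
[0,4] -14+23=9 d=10 * → r--
[0,3] -14+9=-5 d=4 * → l++
[1,3] -13+9=-4 d=3 * → l++
[2,3] 7+9=16 d=17 → r--

r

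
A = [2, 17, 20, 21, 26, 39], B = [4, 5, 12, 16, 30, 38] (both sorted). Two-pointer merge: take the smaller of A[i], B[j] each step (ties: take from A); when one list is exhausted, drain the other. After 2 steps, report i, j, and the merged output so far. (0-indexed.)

[i=0,j=0] A[i]=2<=B[j]=4 take 2 → i++
[i=1,j=0] A[i]=17>B[j]=4 take 4 → j++

i=1, j=1, merged so far=[2, 4]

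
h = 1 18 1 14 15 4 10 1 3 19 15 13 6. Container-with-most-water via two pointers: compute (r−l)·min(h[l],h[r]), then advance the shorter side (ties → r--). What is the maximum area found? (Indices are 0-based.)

max area = 144

l=0 r=12: min(1,6)*12=12 best=12 *, l++
l=1 r=12: min(18,6)*11=66 best=66 *, r--
l=1 r=11: min(18,13)*10=130 best=130 *, r--
l=1 r=10: min(18,15)*9=135 best=135 *, r--
l=1 r=9: min(18,19)*8=144 best=144 *, l++
l=2 r=9: min(1,19)*7=7 best=144, l++
l=3 r=9: min(14,19)*6=84 best=144, l++
l=4 r=9: min(15,19)*5=75 best=144, l++
l=5 r=9: min(4,19)*4=16 best=144, l++
l=6 r=9: min(10,19)*3=30 best=144, l++
l=7 r=9: min(1,19)*2=2 best=144, l++
l=8 r=9: min(3,19)*1=3 best=144, l++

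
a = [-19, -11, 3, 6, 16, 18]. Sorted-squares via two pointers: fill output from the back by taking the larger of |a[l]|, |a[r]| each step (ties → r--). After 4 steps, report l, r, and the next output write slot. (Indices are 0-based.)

l=2, r=3, next write slot=1

l=0 r=5: |-19|>|18| out[5]=361, l++
l=1 r=5: |-11|<=|18| out[4]=324, r--
l=1 r=4: |-11|<=|16| out[3]=256, r--
l=1 r=3: |-11|>|6| out[2]=121, l++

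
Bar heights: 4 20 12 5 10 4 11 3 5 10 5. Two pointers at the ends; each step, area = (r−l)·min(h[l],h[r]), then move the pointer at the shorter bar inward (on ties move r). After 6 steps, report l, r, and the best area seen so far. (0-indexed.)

l=1, r=5, best area=80

[0,10] min(4,5)*10=40 best=40 * → l++
[1,10] min(20,5)*9=45 best=45 * → r--
[1,9] min(20,10)*8=80 best=80 * → r--
[1,8] min(20,5)*7=35 best=80 → r--
[1,7] min(20,3)*6=18 best=80 → r--
[1,6] min(20,11)*5=55 best=80 → r--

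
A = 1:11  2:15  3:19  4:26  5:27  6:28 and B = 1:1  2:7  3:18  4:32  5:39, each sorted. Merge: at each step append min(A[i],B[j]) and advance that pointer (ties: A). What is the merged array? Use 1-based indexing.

[i=1,j=1] A[i]=11>B[j]=1 take 1 → j++
[i=1,j=2] A[i]=11>B[j]=7 take 7 → j++
[i=1,j=3] A[i]=11<=B[j]=18 take 11 → i++
[i=2,j=3] A[i]=15<=B[j]=18 take 15 → i++
[i=3,j=3] A[i]=19>B[j]=18 take 18 → j++
[i=3,j=4] A[i]=19<=B[j]=32 take 19 → i++
[i=4,j=4] A[i]=26<=B[j]=32 take 26 → i++
[i=5,j=4] A[i]=27<=B[j]=32 take 27 → i++
[i=6,j=4] A[i]=28<=B[j]=32 take 28 → i++
[i=7,j=4] A done, take B[j]=32 → j++
[i=7,j=5] A done, take B[j]=39 → j++

[1, 7, 11, 15, 18, 19, 26, 27, 28, 32, 39]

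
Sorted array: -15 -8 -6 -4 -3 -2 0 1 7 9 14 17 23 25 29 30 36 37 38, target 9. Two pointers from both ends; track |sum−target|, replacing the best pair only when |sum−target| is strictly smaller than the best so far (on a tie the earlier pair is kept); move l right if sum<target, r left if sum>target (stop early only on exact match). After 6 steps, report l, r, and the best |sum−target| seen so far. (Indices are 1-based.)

l=1, r=13, best |Δ|=1

l=1 r=19: -15+38=23 d=14 *, r--
l=1 r=18: -15+37=22 d=13 *, r--
l=1 r=17: -15+36=21 d=12 *, r--
l=1 r=16: -15+30=15 d=6 *, r--
l=1 r=15: -15+29=14 d=5 *, r--
l=1 r=14: -15+25=10 d=1 *, r--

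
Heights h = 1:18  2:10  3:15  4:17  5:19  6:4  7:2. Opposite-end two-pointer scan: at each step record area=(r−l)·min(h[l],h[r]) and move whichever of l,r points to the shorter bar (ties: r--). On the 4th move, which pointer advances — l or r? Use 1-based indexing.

l=1 r=7: min(18,2)*6=12 best=12 *, r--
l=1 r=6: min(18,4)*5=20 best=20 *, r--
l=1 r=5: min(18,19)*4=72 best=72 *, l++
l=2 r=5: min(10,19)*3=30 best=72, l++

l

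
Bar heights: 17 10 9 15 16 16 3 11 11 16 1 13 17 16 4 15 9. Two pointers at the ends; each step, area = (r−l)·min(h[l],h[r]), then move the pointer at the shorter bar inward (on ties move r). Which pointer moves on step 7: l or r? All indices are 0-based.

[0,16] min(17,9)*16=144 best=144 * → r--
[0,15] min(17,15)*15=225 best=225 * → r--
[0,14] min(17,4)*14=56 best=225 → r--
[0,13] min(17,16)*13=208 best=225 → r--
[0,12] min(17,17)*12=204 best=225 → r--
[0,11] min(17,13)*11=143 best=225 → r--
[0,10] min(17,1)*10=10 best=225 → r--

r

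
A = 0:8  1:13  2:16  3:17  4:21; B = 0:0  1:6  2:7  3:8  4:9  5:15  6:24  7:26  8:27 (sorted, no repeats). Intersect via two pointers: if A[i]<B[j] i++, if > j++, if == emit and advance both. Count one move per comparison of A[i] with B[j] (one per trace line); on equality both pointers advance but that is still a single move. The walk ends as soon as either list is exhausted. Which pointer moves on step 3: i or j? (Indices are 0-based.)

j

[i=0,j=0] 8>0 → j++
[i=0,j=1] 8>6 → j++
[i=0,j=2] 8>7 → j++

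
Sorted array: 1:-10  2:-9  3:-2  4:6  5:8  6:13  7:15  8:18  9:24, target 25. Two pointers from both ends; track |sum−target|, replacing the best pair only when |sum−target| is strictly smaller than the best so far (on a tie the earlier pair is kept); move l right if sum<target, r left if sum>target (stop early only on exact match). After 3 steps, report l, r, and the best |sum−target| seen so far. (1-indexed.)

[1,9] -10+24=14 d=11 * → l++
[2,9] -9+24=15 d=10 * → l++
[3,9] -2+24=22 d=3 * → l++

l=4, r=9, best |Δ|=3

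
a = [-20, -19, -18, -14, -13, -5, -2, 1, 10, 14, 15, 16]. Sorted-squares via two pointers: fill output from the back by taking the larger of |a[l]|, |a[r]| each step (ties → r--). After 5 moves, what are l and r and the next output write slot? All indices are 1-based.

l=1 r=12: |-20|>|16| out[12]=400, l++
l=2 r=12: |-19|>|16| out[11]=361, l++
l=3 r=12: |-18|>|16| out[10]=324, l++
l=4 r=12: |-14|<=|16| out[9]=256, r--
l=4 r=11: |-14|<=|15| out[8]=225, r--

l=4, r=10, next write slot=7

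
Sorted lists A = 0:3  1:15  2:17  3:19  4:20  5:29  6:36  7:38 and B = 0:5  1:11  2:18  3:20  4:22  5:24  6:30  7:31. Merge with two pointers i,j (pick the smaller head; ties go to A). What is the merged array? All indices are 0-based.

i=0 j=0: A[i]=3<=B[j]=5 take 3, i++
i=1 j=0: A[i]=15>B[j]=5 take 5, j++
i=1 j=1: A[i]=15>B[j]=11 take 11, j++
i=1 j=2: A[i]=15<=B[j]=18 take 15, i++
i=2 j=2: A[i]=17<=B[j]=18 take 17, i++
i=3 j=2: A[i]=19>B[j]=18 take 18, j++
i=3 j=3: A[i]=19<=B[j]=20 take 19, i++
i=4 j=3: A[i]=20<=B[j]=20 take 20, i++
i=5 j=3: A[i]=29>B[j]=20 take 20, j++
i=5 j=4: A[i]=29>B[j]=22 take 22, j++
i=5 j=5: A[i]=29>B[j]=24 take 24, j++
i=5 j=6: A[i]=29<=B[j]=30 take 29, i++
i=6 j=6: A[i]=36>B[j]=30 take 30, j++
i=6 j=7: A[i]=36>B[j]=31 take 31, j++
i=6 j=8: B done, take A[i]=36, i++
i=7 j=8: B done, take A[i]=38, i++

[3, 5, 11, 15, 17, 18, 19, 20, 20, 22, 24, 29, 30, 31, 36, 38]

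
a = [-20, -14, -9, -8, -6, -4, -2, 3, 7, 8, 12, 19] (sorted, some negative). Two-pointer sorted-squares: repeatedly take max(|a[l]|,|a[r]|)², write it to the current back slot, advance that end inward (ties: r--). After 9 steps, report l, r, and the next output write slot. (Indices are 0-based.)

l=5, r=7, next write slot=2

[0,11] |-20|>|19| out[11]=400 → l++
[1,11] |-14|<=|19| out[10]=361 → r--
[1,10] |-14|>|12| out[9]=196 → l++
[2,10] |-9|<=|12| out[8]=144 → r--
[2,9] |-9|>|8| out[7]=81 → l++
[3,9] |-8|<=|8| out[6]=64 → r--
[3,8] |-8|>|7| out[5]=64 → l++
[4,8] |-6|<=|7| out[4]=49 → r--
[4,7] |-6|>|3| out[3]=36 → l++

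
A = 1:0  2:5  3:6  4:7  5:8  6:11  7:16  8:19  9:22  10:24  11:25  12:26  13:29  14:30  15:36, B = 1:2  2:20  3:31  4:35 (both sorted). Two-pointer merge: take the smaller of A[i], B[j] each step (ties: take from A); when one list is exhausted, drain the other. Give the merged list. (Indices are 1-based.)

[i=1,j=1] A[i]=0<=B[j]=2 take 0 → i++
[i=2,j=1] A[i]=5>B[j]=2 take 2 → j++
[i=2,j=2] A[i]=5<=B[j]=20 take 5 → i++
[i=3,j=2] A[i]=6<=B[j]=20 take 6 → i++
[i=4,j=2] A[i]=7<=B[j]=20 take 7 → i++
[i=5,j=2] A[i]=8<=B[j]=20 take 8 → i++
[i=6,j=2] A[i]=11<=B[j]=20 take 11 → i++
[i=7,j=2] A[i]=16<=B[j]=20 take 16 → i++
[i=8,j=2] A[i]=19<=B[j]=20 take 19 → i++
[i=9,j=2] A[i]=22>B[j]=20 take 20 → j++
[i=9,j=3] A[i]=22<=B[j]=31 take 22 → i++
[i=10,j=3] A[i]=24<=B[j]=31 take 24 → i++
[i=11,j=3] A[i]=25<=B[j]=31 take 25 → i++
[i=12,j=3] A[i]=26<=B[j]=31 take 26 → i++
[i=13,j=3] A[i]=29<=B[j]=31 take 29 → i++
[i=14,j=3] A[i]=30<=B[j]=31 take 30 → i++
[i=15,j=3] A[i]=36>B[j]=31 take 31 → j++
[i=15,j=4] A[i]=36>B[j]=35 take 35 → j++
[i=15,j=5] B done, take A[i]=36 → i++

[0, 2, 5, 6, 7, 8, 11, 16, 19, 20, 22, 24, 25, 26, 29, 30, 31, 35, 36]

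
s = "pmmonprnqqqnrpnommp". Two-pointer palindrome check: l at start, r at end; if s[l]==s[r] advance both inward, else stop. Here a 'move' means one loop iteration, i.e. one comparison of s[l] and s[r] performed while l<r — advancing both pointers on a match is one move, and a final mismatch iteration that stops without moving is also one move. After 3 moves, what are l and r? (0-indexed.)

[0,18] 'p'=='p' → l++,r--
[1,17] 'm'=='m' → l++,r--
[2,16] 'm'=='m' → l++,r--

l=3, r=15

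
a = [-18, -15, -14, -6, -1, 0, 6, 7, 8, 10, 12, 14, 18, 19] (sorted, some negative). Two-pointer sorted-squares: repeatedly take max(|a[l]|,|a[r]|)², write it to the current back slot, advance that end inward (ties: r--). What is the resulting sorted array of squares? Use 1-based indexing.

[0, 1, 36, 36, 49, 64, 100, 144, 196, 196, 225, 324, 324, 361]

[1,14] |-18|<=|19| out[14]=361 → r--
[1,13] |-18|<=|18| out[13]=324 → r--
[1,12] |-18|>|14| out[12]=324 → l++
[2,12] |-15|>|14| out[11]=225 → l++
[3,12] |-14|<=|14| out[10]=196 → r--
[3,11] |-14|>|12| out[9]=196 → l++
[4,11] |-6|<=|12| out[8]=144 → r--
[4,10] |-6|<=|10| out[7]=100 → r--
[4,9] |-6|<=|8| out[6]=64 → r--
[4,8] |-6|<=|7| out[5]=49 → r--
[4,7] |-6|<=|6| out[4]=36 → r--
[4,6] |-6|>|0| out[3]=36 → l++
[5,6] |-1|>|0| out[2]=1 → l++
[6,6] |0|<=|0| out[1]=0 → r--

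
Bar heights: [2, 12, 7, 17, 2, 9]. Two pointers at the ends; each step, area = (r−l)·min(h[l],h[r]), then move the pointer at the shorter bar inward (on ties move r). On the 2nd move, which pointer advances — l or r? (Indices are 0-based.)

l=0 r=5: min(2,9)*5=10 best=10 *, l++
l=1 r=5: min(12,9)*4=36 best=36 *, r--

r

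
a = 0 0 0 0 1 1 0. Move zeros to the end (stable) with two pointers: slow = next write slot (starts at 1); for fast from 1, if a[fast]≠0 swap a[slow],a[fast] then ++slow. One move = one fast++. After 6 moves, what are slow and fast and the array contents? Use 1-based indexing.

(s=1,f=1) a[fast]=0 → fast++
(s=1,f=2) a[fast]=0 → fast++
(s=1,f=3) a[fast]=0 → fast++
(s=1,f=4) a[fast]=0 → fast++
(s=1,f=5) a[fast]=1≠0 swap→a[1]=1 → slow++,fast++
(s=2,f=6) a[fast]=1≠0 swap→a[2]=1 → slow++,fast++

slow=3, fast=7, a=[1, 1, 0, 0, 0, 0, 0]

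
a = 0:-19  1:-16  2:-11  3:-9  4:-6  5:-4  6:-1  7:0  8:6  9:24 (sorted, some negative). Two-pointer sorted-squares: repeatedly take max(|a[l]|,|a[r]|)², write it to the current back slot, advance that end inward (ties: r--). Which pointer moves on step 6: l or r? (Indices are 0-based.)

r

[0,9] |-19|<=|24| out[9]=576 → r--
[0,8] |-19|>|6| out[8]=361 → l++
[1,8] |-16|>|6| out[7]=256 → l++
[2,8] |-11|>|6| out[6]=121 → l++
[3,8] |-9|>|6| out[5]=81 → l++
[4,8] |-6|<=|6| out[4]=36 → r--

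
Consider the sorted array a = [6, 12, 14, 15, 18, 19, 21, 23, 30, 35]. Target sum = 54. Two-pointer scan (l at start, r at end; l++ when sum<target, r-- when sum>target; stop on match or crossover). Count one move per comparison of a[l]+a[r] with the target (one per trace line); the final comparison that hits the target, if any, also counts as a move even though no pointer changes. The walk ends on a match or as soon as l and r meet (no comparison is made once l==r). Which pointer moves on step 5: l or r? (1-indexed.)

l=1 r=10: 6+35=41 <54, l++
l=2 r=10: 12+35=47 <54, l++
l=3 r=10: 14+35=49 <54, l++
l=4 r=10: 15+35=50 <54, l++
l=5 r=10: 18+35=53 <54, l++

l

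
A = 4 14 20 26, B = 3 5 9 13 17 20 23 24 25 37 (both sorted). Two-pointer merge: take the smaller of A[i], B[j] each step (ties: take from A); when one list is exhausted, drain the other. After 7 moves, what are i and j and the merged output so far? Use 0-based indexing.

i=2, j=5, merged so far=[3, 4, 5, 9, 13, 14, 17]

i=0 j=0: A[i]=4>B[j]=3 take 3, j++
i=0 j=1: A[i]=4<=B[j]=5 take 4, i++
i=1 j=1: A[i]=14>B[j]=5 take 5, j++
i=1 j=2: A[i]=14>B[j]=9 take 9, j++
i=1 j=3: A[i]=14>B[j]=13 take 13, j++
i=1 j=4: A[i]=14<=B[j]=17 take 14, i++
i=2 j=4: A[i]=20>B[j]=17 take 17, j++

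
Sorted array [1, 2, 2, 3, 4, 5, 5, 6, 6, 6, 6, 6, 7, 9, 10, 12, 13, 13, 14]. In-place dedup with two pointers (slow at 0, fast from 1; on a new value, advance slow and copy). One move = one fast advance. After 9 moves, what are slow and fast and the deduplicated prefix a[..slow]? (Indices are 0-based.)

slow=5, fast=10, prefix=[1, 2, 3, 4, 5, 6]

(s=0,f=1) a[fast]=2≠a[slow]=1 write a[1]=2 → slow++,fast++
(s=1,f=2) a[fast]=2=a[slow] dup → fast++
(s=1,f=3) a[fast]=3≠a[slow]=2 write a[2]=3 → slow++,fast++
(s=2,f=4) a[fast]=4≠a[slow]=3 write a[3]=4 → slow++,fast++
(s=3,f=5) a[fast]=5≠a[slow]=4 write a[4]=5 → slow++,fast++
(s=4,f=6) a[fast]=5=a[slow] dup → fast++
(s=4,f=7) a[fast]=6≠a[slow]=5 write a[5]=6 → slow++,fast++
(s=5,f=8) a[fast]=6=a[slow] dup → fast++
(s=5,f=9) a[fast]=6=a[slow] dup → fast++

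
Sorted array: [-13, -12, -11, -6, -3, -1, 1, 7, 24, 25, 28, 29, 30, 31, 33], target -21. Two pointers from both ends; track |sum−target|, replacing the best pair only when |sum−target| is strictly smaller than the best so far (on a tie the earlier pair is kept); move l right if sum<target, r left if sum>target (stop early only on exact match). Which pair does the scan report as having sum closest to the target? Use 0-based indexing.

l=0 r=14: -13+33=20 d=41 *, r--
l=0 r=13: -13+31=18 d=39 *, r--
l=0 r=12: -13+30=17 d=38 *, r--
l=0 r=11: -13+29=16 d=37 *, r--
l=0 r=10: -13+28=15 d=36 *, r--
l=0 r=9: -13+25=12 d=33 *, r--
l=0 r=8: -13+24=11 d=32 *, r--
l=0 r=7: -13+7=-6 d=15 *, r--
l=0 r=6: -13+1=-12 d=9 *, r--
l=0 r=5: -13+-1=-14 d=7 *, r--
l=0 r=4: -13+-3=-16 d=5 *, r--
l=0 r=3: -13+-6=-19 d=2 *, r--
l=0 r=2: -13+-11=-24 d=3, l++
l=1 r=2: -12+-11=-23 d=2, l++

pair (-13, -6) with sum -19 (|Δ|=2)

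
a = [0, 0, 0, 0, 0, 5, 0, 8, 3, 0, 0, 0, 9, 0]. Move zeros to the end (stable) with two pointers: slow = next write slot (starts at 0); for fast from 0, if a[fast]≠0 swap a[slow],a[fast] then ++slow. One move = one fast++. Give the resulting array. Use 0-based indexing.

slow=0 fast=0: a[fast]=0, fast++
slow=0 fast=1: a[fast]=0, fast++
slow=0 fast=2: a[fast]=0, fast++
slow=0 fast=3: a[fast]=0, fast++
slow=0 fast=4: a[fast]=0, fast++
slow=0 fast=5: a[fast]=5≠0 swap→a[0]=5, slow++,fast++
slow=1 fast=6: a[fast]=0, fast++
slow=1 fast=7: a[fast]=8≠0 swap→a[1]=8, slow++,fast++
slow=2 fast=8: a[fast]=3≠0 swap→a[2]=3, slow++,fast++
slow=3 fast=9: a[fast]=0, fast++
slow=3 fast=10: a[fast]=0, fast++
slow=3 fast=11: a[fast]=0, fast++
slow=3 fast=12: a[fast]=9≠0 swap→a[3]=9, slow++,fast++
slow=4 fast=13: a[fast]=0, fast++

[5, 8, 3, 9, 0, 0, 0, 0, 0, 0, 0, 0, 0, 0]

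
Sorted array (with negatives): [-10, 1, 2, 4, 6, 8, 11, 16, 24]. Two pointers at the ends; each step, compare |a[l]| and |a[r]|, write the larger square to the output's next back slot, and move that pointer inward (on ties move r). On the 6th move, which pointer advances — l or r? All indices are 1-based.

l=1 r=9: |-10|<=|24| out[9]=576, r--
l=1 r=8: |-10|<=|16| out[8]=256, r--
l=1 r=7: |-10|<=|11| out[7]=121, r--
l=1 r=6: |-10|>|8| out[6]=100, l++
l=2 r=6: |1|<=|8| out[5]=64, r--
l=2 r=5: |1|<=|6| out[4]=36, r--

r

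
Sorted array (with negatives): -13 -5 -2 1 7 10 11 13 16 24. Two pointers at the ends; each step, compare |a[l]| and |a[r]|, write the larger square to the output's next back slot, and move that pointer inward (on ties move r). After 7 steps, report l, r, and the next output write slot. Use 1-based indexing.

l=2, r=4, next write slot=3

[1,10] |-13|<=|24| out[10]=576 → r--
[1,9] |-13|<=|16| out[9]=256 → r--
[1,8] |-13|<=|13| out[8]=169 → r--
[1,7] |-13|>|11| out[7]=169 → l++
[2,7] |-5|<=|11| out[6]=121 → r--
[2,6] |-5|<=|10| out[5]=100 → r--
[2,5] |-5|<=|7| out[4]=49 → r--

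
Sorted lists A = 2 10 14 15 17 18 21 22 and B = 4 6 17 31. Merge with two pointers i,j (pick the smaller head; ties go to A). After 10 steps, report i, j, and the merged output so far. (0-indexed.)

i=7, j=3, merged so far=[2, 4, 6, 10, 14, 15, 17, 17, 18, 21]

i=0 j=0: A[i]=2<=B[j]=4 take 2, i++
i=1 j=0: A[i]=10>B[j]=4 take 4, j++
i=1 j=1: A[i]=10>B[j]=6 take 6, j++
i=1 j=2: A[i]=10<=B[j]=17 take 10, i++
i=2 j=2: A[i]=14<=B[j]=17 take 14, i++
i=3 j=2: A[i]=15<=B[j]=17 take 15, i++
i=4 j=2: A[i]=17<=B[j]=17 take 17, i++
i=5 j=2: A[i]=18>B[j]=17 take 17, j++
i=5 j=3: A[i]=18<=B[j]=31 take 18, i++
i=6 j=3: A[i]=21<=B[j]=31 take 21, i++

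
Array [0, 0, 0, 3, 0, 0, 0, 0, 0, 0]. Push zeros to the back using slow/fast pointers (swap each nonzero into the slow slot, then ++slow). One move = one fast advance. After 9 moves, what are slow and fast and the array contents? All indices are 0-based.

slow=0 fast=0: a[fast]=0, fast++
slow=0 fast=1: a[fast]=0, fast++
slow=0 fast=2: a[fast]=0, fast++
slow=0 fast=3: a[fast]=3≠0 swap→a[0]=3, slow++,fast++
slow=1 fast=4: a[fast]=0, fast++
slow=1 fast=5: a[fast]=0, fast++
slow=1 fast=6: a[fast]=0, fast++
slow=1 fast=7: a[fast]=0, fast++
slow=1 fast=8: a[fast]=0, fast++

slow=1, fast=9, a=[3, 0, 0, 0, 0, 0, 0, 0, 0, 0]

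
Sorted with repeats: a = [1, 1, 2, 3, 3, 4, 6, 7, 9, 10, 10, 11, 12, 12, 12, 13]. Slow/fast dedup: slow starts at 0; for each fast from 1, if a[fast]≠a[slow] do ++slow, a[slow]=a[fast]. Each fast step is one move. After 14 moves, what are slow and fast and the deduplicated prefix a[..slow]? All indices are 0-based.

slow=9, fast=15, prefix=[1, 2, 3, 4, 6, 7, 9, 10, 11, 12]

(s=0,f=1) a[fast]=1=a[slow] dup → fast++
(s=0,f=2) a[fast]=2≠a[slow]=1 write a[1]=2 → slow++,fast++
(s=1,f=3) a[fast]=3≠a[slow]=2 write a[2]=3 → slow++,fast++
(s=2,f=4) a[fast]=3=a[slow] dup → fast++
(s=2,f=5) a[fast]=4≠a[slow]=3 write a[3]=4 → slow++,fast++
(s=3,f=6) a[fast]=6≠a[slow]=4 write a[4]=6 → slow++,fast++
(s=4,f=7) a[fast]=7≠a[slow]=6 write a[5]=7 → slow++,fast++
(s=5,f=8) a[fast]=9≠a[slow]=7 write a[6]=9 → slow++,fast++
(s=6,f=9) a[fast]=10≠a[slow]=9 write a[7]=10 → slow++,fast++
(s=7,f=10) a[fast]=10=a[slow] dup → fast++
(s=7,f=11) a[fast]=11≠a[slow]=10 write a[8]=11 → slow++,fast++
(s=8,f=12) a[fast]=12≠a[slow]=11 write a[9]=12 → slow++,fast++
(s=9,f=13) a[fast]=12=a[slow] dup → fast++
(s=9,f=14) a[fast]=12=a[slow] dup → fast++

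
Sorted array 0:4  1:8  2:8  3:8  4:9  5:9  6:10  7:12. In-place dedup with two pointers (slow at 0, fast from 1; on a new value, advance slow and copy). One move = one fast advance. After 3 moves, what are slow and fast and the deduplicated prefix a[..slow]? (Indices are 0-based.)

slow=0 fast=1: a[fast]=8≠a[slow]=4 write a[1]=8, slow++,fast++
slow=1 fast=2: a[fast]=8=a[slow] dup, fast++
slow=1 fast=3: a[fast]=8=a[slow] dup, fast++

slow=1, fast=4, prefix=[4, 8]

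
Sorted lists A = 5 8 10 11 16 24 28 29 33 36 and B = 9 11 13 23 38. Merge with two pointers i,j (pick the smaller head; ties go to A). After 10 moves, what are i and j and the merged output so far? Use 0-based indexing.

[i=0,j=0] A[i]=5<=B[j]=9 take 5 → i++
[i=1,j=0] A[i]=8<=B[j]=9 take 8 → i++
[i=2,j=0] A[i]=10>B[j]=9 take 9 → j++
[i=2,j=1] A[i]=10<=B[j]=11 take 10 → i++
[i=3,j=1] A[i]=11<=B[j]=11 take 11 → i++
[i=4,j=1] A[i]=16>B[j]=11 take 11 → j++
[i=4,j=2] A[i]=16>B[j]=13 take 13 → j++
[i=4,j=3] A[i]=16<=B[j]=23 take 16 → i++
[i=5,j=3] A[i]=24>B[j]=23 take 23 → j++
[i=5,j=4] A[i]=24<=B[j]=38 take 24 → i++

i=6, j=4, merged so far=[5, 8, 9, 10, 11, 11, 13, 16, 23, 24]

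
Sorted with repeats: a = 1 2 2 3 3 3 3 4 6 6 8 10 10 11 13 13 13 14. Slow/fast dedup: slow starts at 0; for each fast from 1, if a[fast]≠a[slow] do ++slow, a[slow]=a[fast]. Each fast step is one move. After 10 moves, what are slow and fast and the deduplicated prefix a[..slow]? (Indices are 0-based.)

slow=0 fast=1: a[fast]=2≠a[slow]=1 write a[1]=2, slow++,fast++
slow=1 fast=2: a[fast]=2=a[slow] dup, fast++
slow=1 fast=3: a[fast]=3≠a[slow]=2 write a[2]=3, slow++,fast++
slow=2 fast=4: a[fast]=3=a[slow] dup, fast++
slow=2 fast=5: a[fast]=3=a[slow] dup, fast++
slow=2 fast=6: a[fast]=3=a[slow] dup, fast++
slow=2 fast=7: a[fast]=4≠a[slow]=3 write a[3]=4, slow++,fast++
slow=3 fast=8: a[fast]=6≠a[slow]=4 write a[4]=6, slow++,fast++
slow=4 fast=9: a[fast]=6=a[slow] dup, fast++
slow=4 fast=10: a[fast]=8≠a[slow]=6 write a[5]=8, slow++,fast++

slow=5, fast=11, prefix=[1, 2, 3, 4, 6, 8]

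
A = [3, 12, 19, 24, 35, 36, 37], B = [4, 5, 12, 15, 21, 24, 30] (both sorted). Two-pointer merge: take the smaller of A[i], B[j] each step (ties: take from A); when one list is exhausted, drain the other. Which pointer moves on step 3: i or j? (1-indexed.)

j

i=1 j=1: A[i]=3<=B[j]=4 take 3, i++
i=2 j=1: A[i]=12>B[j]=4 take 4, j++
i=2 j=2: A[i]=12>B[j]=5 take 5, j++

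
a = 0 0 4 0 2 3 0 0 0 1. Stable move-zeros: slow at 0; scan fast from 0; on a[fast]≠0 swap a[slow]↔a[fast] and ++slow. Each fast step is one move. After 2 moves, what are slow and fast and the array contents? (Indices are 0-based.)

slow=0 fast=0: a[fast]=0, fast++
slow=0 fast=1: a[fast]=0, fast++

slow=0, fast=2, a=[0, 0, 4, 0, 2, 3, 0, 0, 0, 1]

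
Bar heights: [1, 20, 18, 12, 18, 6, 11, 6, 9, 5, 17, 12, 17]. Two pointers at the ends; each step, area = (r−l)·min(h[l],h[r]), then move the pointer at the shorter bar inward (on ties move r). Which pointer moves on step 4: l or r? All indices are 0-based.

[0,12] min(1,17)*12=12 best=12 * → l++
[1,12] min(20,17)*11=187 best=187 * → r--
[1,11] min(20,12)*10=120 best=187 → r--
[1,10] min(20,17)*9=153 best=187 → r--

r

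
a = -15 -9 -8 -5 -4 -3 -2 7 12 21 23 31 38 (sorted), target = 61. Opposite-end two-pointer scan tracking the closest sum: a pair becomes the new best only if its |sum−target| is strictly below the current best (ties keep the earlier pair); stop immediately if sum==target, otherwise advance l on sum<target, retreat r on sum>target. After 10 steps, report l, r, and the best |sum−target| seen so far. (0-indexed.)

[0,12] -15+38=23 d=38 * → l++
[1,12] -9+38=29 d=32 * → l++
[2,12] -8+38=30 d=31 * → l++
[3,12] -5+38=33 d=28 * → l++
[4,12] -4+38=34 d=27 * → l++
[5,12] -3+38=35 d=26 * → l++
[6,12] -2+38=36 d=25 * → l++
[7,12] 7+38=45 d=16 * → l++
[8,12] 12+38=50 d=11 * → l++
[9,12] 21+38=59 d=2 * → l++

l=10, r=12, best |Δ|=2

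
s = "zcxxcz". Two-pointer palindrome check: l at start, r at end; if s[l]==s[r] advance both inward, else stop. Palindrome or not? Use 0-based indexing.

l=0 r=5: 'z'=='z', l++,r--
l=1 r=4: 'c'=='c', l++,r--
l=2 r=3: 'x'=='x', l++,r--

palindrome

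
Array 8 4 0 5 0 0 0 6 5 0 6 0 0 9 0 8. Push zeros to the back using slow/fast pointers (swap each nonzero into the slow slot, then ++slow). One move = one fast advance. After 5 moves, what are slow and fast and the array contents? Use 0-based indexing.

slow=3, fast=5, a=[8, 4, 5, 0, 0, 0, 0, 6, 5, 0, 6, 0, 0, 9, 0, 8]

(s=0,f=0) a[fast]=8≠0 swap→a[0]=8 → slow++,fast++
(s=1,f=1) a[fast]=4≠0 swap→a[1]=4 → slow++,fast++
(s=2,f=2) a[fast]=0 → fast++
(s=2,f=3) a[fast]=5≠0 swap→a[2]=5 → slow++,fast++
(s=3,f=4) a[fast]=0 → fast++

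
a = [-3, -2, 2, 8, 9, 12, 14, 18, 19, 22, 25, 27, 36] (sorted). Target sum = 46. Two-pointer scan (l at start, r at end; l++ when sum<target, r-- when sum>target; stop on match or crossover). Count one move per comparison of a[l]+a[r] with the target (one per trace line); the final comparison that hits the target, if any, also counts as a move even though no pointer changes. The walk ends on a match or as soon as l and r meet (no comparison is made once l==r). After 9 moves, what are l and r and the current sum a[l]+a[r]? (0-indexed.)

l=8, r=11, sum=46

[0,12] -3+36=33 <46 → l++
[1,12] -2+36=34 <46 → l++
[2,12] 2+36=38 <46 → l++
[3,12] 8+36=44 <46 → l++
[4,12] 9+36=45 <46 → l++
[5,12] 12+36=48 >46 → r--
[5,11] 12+27=39 <46 → l++
[6,11] 14+27=41 <46 → l++
[7,11] 18+27=45 <46 → l++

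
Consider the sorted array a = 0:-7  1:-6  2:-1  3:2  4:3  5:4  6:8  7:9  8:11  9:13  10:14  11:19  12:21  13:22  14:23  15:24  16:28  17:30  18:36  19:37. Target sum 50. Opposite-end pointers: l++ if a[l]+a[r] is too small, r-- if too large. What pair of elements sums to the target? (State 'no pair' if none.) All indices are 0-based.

l=0 r=19: -7+37=30 <50, l++
l=1 r=19: -6+37=31 <50, l++
l=2 r=19: -1+37=36 <50, l++
l=3 r=19: 2+37=39 <50, l++
l=4 r=19: 3+37=40 <50, l++
l=5 r=19: 4+37=41 <50, l++
l=6 r=19: 8+37=45 <50, l++
l=7 r=19: 9+37=46 <50, l++
l=8 r=19: 11+37=48 <50, l++
l=9 r=19: 13+37=50, found

(13, 37)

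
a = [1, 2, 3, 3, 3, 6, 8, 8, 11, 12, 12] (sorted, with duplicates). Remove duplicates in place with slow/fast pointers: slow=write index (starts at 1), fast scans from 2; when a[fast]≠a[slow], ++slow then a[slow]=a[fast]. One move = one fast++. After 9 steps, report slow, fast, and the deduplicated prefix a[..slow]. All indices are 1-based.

(s=1,f=2) a[fast]=2≠a[slow]=1 write a[2]=2 → slow++,fast++
(s=2,f=3) a[fast]=3≠a[slow]=2 write a[3]=3 → slow++,fast++
(s=3,f=4) a[fast]=3=a[slow] dup → fast++
(s=3,f=5) a[fast]=3=a[slow] dup → fast++
(s=3,f=6) a[fast]=6≠a[slow]=3 write a[4]=6 → slow++,fast++
(s=4,f=7) a[fast]=8≠a[slow]=6 write a[5]=8 → slow++,fast++
(s=5,f=8) a[fast]=8=a[slow] dup → fast++
(s=5,f=9) a[fast]=11≠a[slow]=8 write a[6]=11 → slow++,fast++
(s=6,f=10) a[fast]=12≠a[slow]=11 write a[7]=12 → slow++,fast++

slow=7, fast=11, prefix=[1, 2, 3, 6, 8, 11, 12]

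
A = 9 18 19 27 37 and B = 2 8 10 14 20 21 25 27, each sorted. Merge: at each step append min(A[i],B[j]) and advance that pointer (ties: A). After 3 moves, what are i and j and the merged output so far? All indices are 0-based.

i=0 j=0: A[i]=9>B[j]=2 take 2, j++
i=0 j=1: A[i]=9>B[j]=8 take 8, j++
i=0 j=2: A[i]=9<=B[j]=10 take 9, i++

i=1, j=2, merged so far=[2, 8, 9]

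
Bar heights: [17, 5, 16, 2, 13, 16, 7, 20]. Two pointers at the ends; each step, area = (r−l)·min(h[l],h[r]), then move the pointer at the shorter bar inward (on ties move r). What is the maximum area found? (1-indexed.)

l=1 r=8: min(17,20)*7=119 best=119 *, l++
l=2 r=8: min(5,20)*6=30 best=119, l++
l=3 r=8: min(16,20)*5=80 best=119, l++
l=4 r=8: min(2,20)*4=8 best=119, l++
l=5 r=8: min(13,20)*3=39 best=119, l++
l=6 r=8: min(16,20)*2=32 best=119, l++
l=7 r=8: min(7,20)*1=7 best=119, l++

max area = 119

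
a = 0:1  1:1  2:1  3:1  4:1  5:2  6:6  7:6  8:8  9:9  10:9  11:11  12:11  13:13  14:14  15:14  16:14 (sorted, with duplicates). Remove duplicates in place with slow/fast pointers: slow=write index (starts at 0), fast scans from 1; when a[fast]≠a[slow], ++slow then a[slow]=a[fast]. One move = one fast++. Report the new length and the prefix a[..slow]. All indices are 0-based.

length 8; prefix = [1, 2, 6, 8, 9, 11, 13, 14]

(s=0,f=1) a[fast]=1=a[slow] dup → fast++
(s=0,f=2) a[fast]=1=a[slow] dup → fast++
(s=0,f=3) a[fast]=1=a[slow] dup → fast++
(s=0,f=4) a[fast]=1=a[slow] dup → fast++
(s=0,f=5) a[fast]=2≠a[slow]=1 write a[1]=2 → slow++,fast++
(s=1,f=6) a[fast]=6≠a[slow]=2 write a[2]=6 → slow++,fast++
(s=2,f=7) a[fast]=6=a[slow] dup → fast++
(s=2,f=8) a[fast]=8≠a[slow]=6 write a[3]=8 → slow++,fast++
(s=3,f=9) a[fast]=9≠a[slow]=8 write a[4]=9 → slow++,fast++
(s=4,f=10) a[fast]=9=a[slow] dup → fast++
(s=4,f=11) a[fast]=11≠a[slow]=9 write a[5]=11 → slow++,fast++
(s=5,f=12) a[fast]=11=a[slow] dup → fast++
(s=5,f=13) a[fast]=13≠a[slow]=11 write a[6]=13 → slow++,fast++
(s=6,f=14) a[fast]=14≠a[slow]=13 write a[7]=14 → slow++,fast++
(s=7,f=15) a[fast]=14=a[slow] dup → fast++
(s=7,f=16) a[fast]=14=a[slow] dup → fast++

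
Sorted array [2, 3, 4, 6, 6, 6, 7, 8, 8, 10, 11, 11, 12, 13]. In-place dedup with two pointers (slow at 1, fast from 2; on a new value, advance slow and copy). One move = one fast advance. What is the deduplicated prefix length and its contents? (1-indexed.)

length 10; prefix = [2, 3, 4, 6, 7, 8, 10, 11, 12, 13]

(s=1,f=2) a[fast]=3≠a[slow]=2 write a[2]=3 → slow++,fast++
(s=2,f=3) a[fast]=4≠a[slow]=3 write a[3]=4 → slow++,fast++
(s=3,f=4) a[fast]=6≠a[slow]=4 write a[4]=6 → slow++,fast++
(s=4,f=5) a[fast]=6=a[slow] dup → fast++
(s=4,f=6) a[fast]=6=a[slow] dup → fast++
(s=4,f=7) a[fast]=7≠a[slow]=6 write a[5]=7 → slow++,fast++
(s=5,f=8) a[fast]=8≠a[slow]=7 write a[6]=8 → slow++,fast++
(s=6,f=9) a[fast]=8=a[slow] dup → fast++
(s=6,f=10) a[fast]=10≠a[slow]=8 write a[7]=10 → slow++,fast++
(s=7,f=11) a[fast]=11≠a[slow]=10 write a[8]=11 → slow++,fast++
(s=8,f=12) a[fast]=11=a[slow] dup → fast++
(s=8,f=13) a[fast]=12≠a[slow]=11 write a[9]=12 → slow++,fast++
(s=9,f=14) a[fast]=13≠a[slow]=12 write a[10]=13 → slow++,fast++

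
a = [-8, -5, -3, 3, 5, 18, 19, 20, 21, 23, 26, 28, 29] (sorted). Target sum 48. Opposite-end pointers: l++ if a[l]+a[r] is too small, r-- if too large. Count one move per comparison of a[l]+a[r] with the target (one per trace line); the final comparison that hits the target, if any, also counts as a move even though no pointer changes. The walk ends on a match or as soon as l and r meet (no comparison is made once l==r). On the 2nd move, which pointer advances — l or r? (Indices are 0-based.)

l

l=0 r=12: -8+29=21 <48, l++
l=1 r=12: -5+29=24 <48, l++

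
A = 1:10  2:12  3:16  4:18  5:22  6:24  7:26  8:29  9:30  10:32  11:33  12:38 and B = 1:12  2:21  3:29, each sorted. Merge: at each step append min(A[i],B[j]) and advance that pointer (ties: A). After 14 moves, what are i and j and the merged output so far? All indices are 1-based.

[i=1,j=1] A[i]=10<=B[j]=12 take 10 → i++
[i=2,j=1] A[i]=12<=B[j]=12 take 12 → i++
[i=3,j=1] A[i]=16>B[j]=12 take 12 → j++
[i=3,j=2] A[i]=16<=B[j]=21 take 16 → i++
[i=4,j=2] A[i]=18<=B[j]=21 take 18 → i++
[i=5,j=2] A[i]=22>B[j]=21 take 21 → j++
[i=5,j=3] A[i]=22<=B[j]=29 take 22 → i++
[i=6,j=3] A[i]=24<=B[j]=29 take 24 → i++
[i=7,j=3] A[i]=26<=B[j]=29 take 26 → i++
[i=8,j=3] A[i]=29<=B[j]=29 take 29 → i++
[i=9,j=3] A[i]=30>B[j]=29 take 29 → j++
[i=9,j=4] B done, take A[i]=30 → i++
[i=10,j=4] B done, take A[i]=32 → i++
[i=11,j=4] B done, take A[i]=33 → i++

i=12, j=4, merged so far=[10, 12, 12, 16, 18, 21, 22, 24, 26, 29, 29, 30, 32, 33]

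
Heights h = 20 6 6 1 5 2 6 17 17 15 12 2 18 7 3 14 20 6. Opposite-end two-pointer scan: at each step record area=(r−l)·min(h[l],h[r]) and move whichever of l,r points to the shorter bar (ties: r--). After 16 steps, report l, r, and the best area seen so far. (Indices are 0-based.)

l=0, r=1, best area=320

l=0 r=17: min(20,6)*17=102 best=102 *, r--
l=0 r=16: min(20,20)*16=320 best=320 *, r--
l=0 r=15: min(20,14)*15=210 best=320, r--
l=0 r=14: min(20,3)*14=42 best=320, r--
l=0 r=13: min(20,7)*13=91 best=320, r--
l=0 r=12: min(20,18)*12=216 best=320, r--
l=0 r=11: min(20,2)*11=22 best=320, r--
l=0 r=10: min(20,12)*10=120 best=320, r--
l=0 r=9: min(20,15)*9=135 best=320, r--
l=0 r=8: min(20,17)*8=136 best=320, r--
l=0 r=7: min(20,17)*7=119 best=320, r--
l=0 r=6: min(20,6)*6=36 best=320, r--
l=0 r=5: min(20,2)*5=10 best=320, r--
l=0 r=4: min(20,5)*4=20 best=320, r--
l=0 r=3: min(20,1)*3=3 best=320, r--
l=0 r=2: min(20,6)*2=12 best=320, r--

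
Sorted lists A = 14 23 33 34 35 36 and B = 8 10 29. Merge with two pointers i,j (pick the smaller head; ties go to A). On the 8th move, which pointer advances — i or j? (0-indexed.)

i=0 j=0: A[i]=14>B[j]=8 take 8, j++
i=0 j=1: A[i]=14>B[j]=10 take 10, j++
i=0 j=2: A[i]=14<=B[j]=29 take 14, i++
i=1 j=2: A[i]=23<=B[j]=29 take 23, i++
i=2 j=2: A[i]=33>B[j]=29 take 29, j++
i=2 j=3: B done, take A[i]=33, i++
i=3 j=3: B done, take A[i]=34, i++
i=4 j=3: B done, take A[i]=35, i++

i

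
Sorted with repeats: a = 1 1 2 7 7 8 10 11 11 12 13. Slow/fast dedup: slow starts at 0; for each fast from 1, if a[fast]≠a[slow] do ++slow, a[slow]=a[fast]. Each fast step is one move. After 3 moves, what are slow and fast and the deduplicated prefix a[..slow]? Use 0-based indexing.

(s=0,f=1) a[fast]=1=a[slow] dup → fast++
(s=0,f=2) a[fast]=2≠a[slow]=1 write a[1]=2 → slow++,fast++
(s=1,f=3) a[fast]=7≠a[slow]=2 write a[2]=7 → slow++,fast++

slow=2, fast=4, prefix=[1, 2, 7]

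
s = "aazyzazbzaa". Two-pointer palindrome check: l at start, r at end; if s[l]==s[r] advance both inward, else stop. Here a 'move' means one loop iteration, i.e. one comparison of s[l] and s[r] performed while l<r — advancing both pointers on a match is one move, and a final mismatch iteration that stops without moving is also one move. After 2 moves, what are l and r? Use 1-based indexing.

l=1 r=11: 'a'=='a', l++,r--
l=2 r=10: 'a'=='a', l++,r--

l=3, r=9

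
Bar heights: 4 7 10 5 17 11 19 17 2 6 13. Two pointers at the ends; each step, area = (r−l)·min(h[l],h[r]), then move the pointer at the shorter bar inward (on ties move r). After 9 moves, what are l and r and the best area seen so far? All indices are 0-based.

l=5, r=6, best area=80

l=0 r=10: min(4,13)*10=40 best=40 *, l++
l=1 r=10: min(7,13)*9=63 best=63 *, l++
l=2 r=10: min(10,13)*8=80 best=80 *, l++
l=3 r=10: min(5,13)*7=35 best=80, l++
l=4 r=10: min(17,13)*6=78 best=80, r--
l=4 r=9: min(17,6)*5=30 best=80, r--
l=4 r=8: min(17,2)*4=8 best=80, r--
l=4 r=7: min(17,17)*3=51 best=80, r--
l=4 r=6: min(17,19)*2=34 best=80, l++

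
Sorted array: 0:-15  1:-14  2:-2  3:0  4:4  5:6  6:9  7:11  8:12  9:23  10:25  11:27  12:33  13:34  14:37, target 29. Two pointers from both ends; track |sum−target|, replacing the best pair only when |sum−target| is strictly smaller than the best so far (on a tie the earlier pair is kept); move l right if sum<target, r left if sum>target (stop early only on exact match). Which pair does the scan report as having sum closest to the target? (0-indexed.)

pair (4, 25) with sum 29 (|Δ|=0)

l=0 r=14: -15+37=22 d=7 *, l++
l=1 r=14: -14+37=23 d=6 *, l++
l=2 r=14: -2+37=35 d=6, r--
l=2 r=13: -2+34=32 d=3 *, r--
l=2 r=12: -2+33=31 d=2 *, r--
l=2 r=11: -2+27=25 d=4, l++
l=3 r=11: 0+27=27 d=2, l++
l=4 r=11: 4+27=31 d=2, r--
l=4 r=10: 4+25=29 d=0 *, stop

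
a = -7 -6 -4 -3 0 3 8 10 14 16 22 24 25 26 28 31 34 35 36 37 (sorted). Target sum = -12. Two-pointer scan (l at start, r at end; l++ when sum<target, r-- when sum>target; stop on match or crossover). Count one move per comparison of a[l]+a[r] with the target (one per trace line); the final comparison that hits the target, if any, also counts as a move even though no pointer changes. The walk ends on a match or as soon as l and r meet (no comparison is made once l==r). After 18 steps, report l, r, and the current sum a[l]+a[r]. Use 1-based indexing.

l=1, r=2, sum=-13

l=1 r=20: -7+37=30 >-12, r--
l=1 r=19: -7+36=29 >-12, r--
l=1 r=18: -7+35=28 >-12, r--
l=1 r=17: -7+34=27 >-12, r--
l=1 r=16: -7+31=24 >-12, r--
l=1 r=15: -7+28=21 >-12, r--
l=1 r=14: -7+26=19 >-12, r--
l=1 r=13: -7+25=18 >-12, r--
l=1 r=12: -7+24=17 >-12, r--
l=1 r=11: -7+22=15 >-12, r--
l=1 r=10: -7+16=9 >-12, r--
l=1 r=9: -7+14=7 >-12, r--
l=1 r=8: -7+10=3 >-12, r--
l=1 r=7: -7+8=1 >-12, r--
l=1 r=6: -7+3=-4 >-12, r--
l=1 r=5: -7+0=-7 >-12, r--
l=1 r=4: -7+-3=-10 >-12, r--
l=1 r=3: -7+-4=-11 >-12, r--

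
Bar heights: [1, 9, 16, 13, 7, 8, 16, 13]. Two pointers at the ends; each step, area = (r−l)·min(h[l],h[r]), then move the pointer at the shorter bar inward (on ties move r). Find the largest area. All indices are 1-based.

[1,8] min(1,13)*7=7 best=7 * → l++
[2,8] min(9,13)*6=54 best=54 * → l++
[3,8] min(16,13)*5=65 best=65 * → r--
[3,7] min(16,16)*4=64 best=65 → r--
[3,6] min(16,8)*3=24 best=65 → r--
[3,5] min(16,7)*2=14 best=65 → r--
[3,4] min(16,13)*1=13 best=65 → r--

max area = 65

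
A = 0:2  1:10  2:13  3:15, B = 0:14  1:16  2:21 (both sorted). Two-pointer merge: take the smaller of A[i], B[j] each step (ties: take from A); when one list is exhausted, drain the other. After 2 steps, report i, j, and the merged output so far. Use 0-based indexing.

i=0 j=0: A[i]=2<=B[j]=14 take 2, i++
i=1 j=0: A[i]=10<=B[j]=14 take 10, i++

i=2, j=0, merged so far=[2, 10]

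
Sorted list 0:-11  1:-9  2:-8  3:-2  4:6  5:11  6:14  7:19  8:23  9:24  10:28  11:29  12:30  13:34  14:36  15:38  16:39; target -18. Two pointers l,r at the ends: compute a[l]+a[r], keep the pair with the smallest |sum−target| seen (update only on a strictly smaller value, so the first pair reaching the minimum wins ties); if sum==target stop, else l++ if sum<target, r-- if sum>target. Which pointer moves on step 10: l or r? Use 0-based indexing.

[0,16] -11+39=28 d=46 * → r--
[0,15] -11+38=27 d=45 * → r--
[0,14] -11+36=25 d=43 * → r--
[0,13] -11+34=23 d=41 * → r--
[0,12] -11+30=19 d=37 * → r--
[0,11] -11+29=18 d=36 * → r--
[0,10] -11+28=17 d=35 * → r--
[0,9] -11+24=13 d=31 * → r--
[0,8] -11+23=12 d=30 * → r--
[0,7] -11+19=8 d=26 * → r--

r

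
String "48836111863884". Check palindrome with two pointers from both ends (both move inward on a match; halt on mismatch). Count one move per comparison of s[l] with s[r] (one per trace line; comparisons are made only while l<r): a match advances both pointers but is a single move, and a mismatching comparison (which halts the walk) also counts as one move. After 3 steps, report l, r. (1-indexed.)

l=1 r=14: '4'=='4', l++,r--
l=2 r=13: '8'=='8', l++,r--
l=3 r=12: '8'=='8', l++,r--

l=4, r=11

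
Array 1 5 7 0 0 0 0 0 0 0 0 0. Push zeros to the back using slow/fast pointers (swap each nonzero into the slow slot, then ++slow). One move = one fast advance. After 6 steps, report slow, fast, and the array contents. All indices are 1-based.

(s=1,f=1) a[fast]=1≠0 swap→a[1]=1 → slow++,fast++
(s=2,f=2) a[fast]=5≠0 swap→a[2]=5 → slow++,fast++
(s=3,f=3) a[fast]=7≠0 swap→a[3]=7 → slow++,fast++
(s=4,f=4) a[fast]=0 → fast++
(s=4,f=5) a[fast]=0 → fast++
(s=4,f=6) a[fast]=0 → fast++

slow=4, fast=7, a=[1, 5, 7, 0, 0, 0, 0, 0, 0, 0, 0, 0]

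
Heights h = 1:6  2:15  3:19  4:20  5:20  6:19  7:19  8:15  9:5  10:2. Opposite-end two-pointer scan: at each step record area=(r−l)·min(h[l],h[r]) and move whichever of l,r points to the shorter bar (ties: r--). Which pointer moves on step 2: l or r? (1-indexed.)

r

l=1 r=10: min(6,2)*9=18 best=18 *, r--
l=1 r=9: min(6,5)*8=40 best=40 *, r--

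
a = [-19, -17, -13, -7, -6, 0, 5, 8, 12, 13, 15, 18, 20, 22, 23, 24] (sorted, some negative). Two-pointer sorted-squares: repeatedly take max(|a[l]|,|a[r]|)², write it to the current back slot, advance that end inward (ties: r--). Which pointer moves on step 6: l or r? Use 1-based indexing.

[1,16] |-19|<=|24| out[16]=576 → r--
[1,15] |-19|<=|23| out[15]=529 → r--
[1,14] |-19|<=|22| out[14]=484 → r--
[1,13] |-19|<=|20| out[13]=400 → r--
[1,12] |-19|>|18| out[12]=361 → l++
[2,12] |-17|<=|18| out[11]=324 → r--

r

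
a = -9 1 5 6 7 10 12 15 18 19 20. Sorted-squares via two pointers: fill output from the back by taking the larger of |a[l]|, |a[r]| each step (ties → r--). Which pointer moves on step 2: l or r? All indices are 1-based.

r

[1,11] |-9|<=|20| out[11]=400 → r--
[1,10] |-9|<=|19| out[10]=361 → r--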